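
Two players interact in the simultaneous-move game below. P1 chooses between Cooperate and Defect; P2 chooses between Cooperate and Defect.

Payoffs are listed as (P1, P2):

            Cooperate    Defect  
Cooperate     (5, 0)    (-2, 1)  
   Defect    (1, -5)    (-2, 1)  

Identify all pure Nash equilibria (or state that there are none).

(Cooperate, Cooperate): P2 prefers Defect (1 > 0) — not an equilibrium.
(Cooperate, Defect): P1 gets -2 ≥ -2 from Defect, and P2 gets 1 ≥ 0 from Cooperate — Nash equilibrium.
(Defect, Cooperate): P1 prefers Cooperate (5 > 1); P2 prefers Defect (1 > -5) — not an equilibrium.
(Defect, Defect): P1 gets -2 ≥ -2 from Cooperate, and P2 gets 1 ≥ -5 from Cooperate — Nash equilibrium.

(Cooperate, Defect) and (Defect, Defect)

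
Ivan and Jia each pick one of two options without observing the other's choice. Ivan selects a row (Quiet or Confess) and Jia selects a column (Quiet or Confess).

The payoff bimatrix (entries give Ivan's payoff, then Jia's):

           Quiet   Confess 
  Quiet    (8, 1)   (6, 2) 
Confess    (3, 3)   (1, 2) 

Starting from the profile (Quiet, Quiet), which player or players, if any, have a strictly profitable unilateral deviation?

Ivan at (Quiet, Quiet) earns 8; deviating to Confess yields 3 — not better.
Jia earns 1; deviating to Confess yields 2 — a strict improvement.
Only Jia has a strictly profitable deviation.

Jia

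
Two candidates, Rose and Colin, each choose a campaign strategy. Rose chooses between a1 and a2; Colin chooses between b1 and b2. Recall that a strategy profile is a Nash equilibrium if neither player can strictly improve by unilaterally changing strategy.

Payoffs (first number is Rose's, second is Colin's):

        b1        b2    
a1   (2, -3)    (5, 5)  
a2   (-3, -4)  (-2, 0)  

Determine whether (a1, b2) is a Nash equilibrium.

Yes

At (a1, b2), Rose earns 5; switching to a2 would give -2, so Rose has no profitable deviation.
Colin earns 5; switching to b1 would give -3, so Colin has no profitable deviation.
Neither player can gain by a unilateral deviation, so this profile is a Nash equilibrium.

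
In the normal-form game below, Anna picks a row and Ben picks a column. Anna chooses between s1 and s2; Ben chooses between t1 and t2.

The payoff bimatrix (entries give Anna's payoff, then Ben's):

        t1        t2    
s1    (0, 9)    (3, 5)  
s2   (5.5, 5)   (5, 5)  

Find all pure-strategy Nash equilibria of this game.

(s2, t1) and (s2, t2)

(s1, t1): Anna prefers s2 (5.5 > 0) — not an equilibrium.
(s1, t2): Anna prefers s2 (5 > 3); Ben prefers t1 (9 > 5) — not an equilibrium.
(s2, t1): Anna gets 5.5 ≥ 0 from s1, and Ben gets 5 ≥ 5 from t2 — Nash equilibrium.
(s2, t2): Anna gets 5 ≥ 3 from s1, and Ben gets 5 ≥ 5 from t1 — Nash equilibrium.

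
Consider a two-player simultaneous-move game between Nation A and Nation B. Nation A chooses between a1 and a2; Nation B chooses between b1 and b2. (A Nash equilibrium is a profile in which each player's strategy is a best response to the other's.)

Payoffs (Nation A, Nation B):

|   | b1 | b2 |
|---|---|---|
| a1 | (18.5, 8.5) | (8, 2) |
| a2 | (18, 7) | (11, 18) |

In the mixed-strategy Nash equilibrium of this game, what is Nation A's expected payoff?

First find q, the probability Nation B plays b1, from Nation A's indifference between a1 and a2: 18.5q + 8(1−q) = 18q + 11(1−q), giving q = 6/7.
Since Nation A is indifferent in equilibrium, Nation A's expected payoff equals the payoff from either row against (6/7, 1/7). Using a1: 18.5(6/7) + 8(1/7) = 17.

17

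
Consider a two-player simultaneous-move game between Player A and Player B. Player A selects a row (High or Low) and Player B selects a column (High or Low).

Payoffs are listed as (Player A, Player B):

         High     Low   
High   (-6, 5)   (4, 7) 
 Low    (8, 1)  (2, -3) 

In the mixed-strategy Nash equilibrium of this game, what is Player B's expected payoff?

First find x, the probability Player A plays High, from Player B's indifference between High and Low: 5x + (1−x) = 7x − 3(1−x), giving x = 2/3.
Since Player B is indifferent in equilibrium, Player B's expected payoff equals the payoff from either column against (2/3, 1/3). Using High: 5(2/3) + (1/3) = 11/3.

11/3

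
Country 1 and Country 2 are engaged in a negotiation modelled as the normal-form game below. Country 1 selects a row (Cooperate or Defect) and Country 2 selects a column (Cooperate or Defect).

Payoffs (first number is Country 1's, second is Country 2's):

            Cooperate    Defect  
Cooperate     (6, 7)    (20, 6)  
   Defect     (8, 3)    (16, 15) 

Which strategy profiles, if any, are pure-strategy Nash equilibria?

(Cooperate, Cooperate): Country 1 prefers Defect (8 > 6) — not an equilibrium.
(Cooperate, Defect): Country 2 prefers Cooperate (7 > 6) — not an equilibrium.
(Defect, Cooperate): Country 2 prefers Defect (15 > 3) — not an equilibrium.
(Defect, Defect): Country 1 prefers Cooperate (20 > 16) — not an equilibrium.

none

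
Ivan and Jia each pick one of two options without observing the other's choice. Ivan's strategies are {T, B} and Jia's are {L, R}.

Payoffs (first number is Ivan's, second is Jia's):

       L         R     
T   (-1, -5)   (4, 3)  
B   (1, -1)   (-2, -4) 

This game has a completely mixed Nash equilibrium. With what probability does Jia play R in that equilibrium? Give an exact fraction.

1/4

Let q be the probability that Jia plays L. In a completely mixed equilibrium, Ivan must be indifferent between T and B.
Ivan's expected payoff from T is −q + 4(1−q); from B it is q − 2(1−q).
Setting these equal: −5q + 4 = 3q − 2, so q = 3/4.
Therefore Jia plays R with probability 1 − 3/4 = 1/4.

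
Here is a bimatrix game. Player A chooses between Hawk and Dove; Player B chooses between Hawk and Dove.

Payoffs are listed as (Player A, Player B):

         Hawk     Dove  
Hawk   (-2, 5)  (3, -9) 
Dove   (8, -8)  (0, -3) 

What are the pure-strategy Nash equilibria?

none

(Hawk, Hawk): Player A prefers Dove (8 > -2) — not an equilibrium.
(Hawk, Dove): Player B prefers Hawk (5 > -9) — not an equilibrium.
(Dove, Hawk): Player B prefers Dove (-3 > -8) — not an equilibrium.
(Dove, Dove): Player A prefers Hawk (3 > 0) — not an equilibrium.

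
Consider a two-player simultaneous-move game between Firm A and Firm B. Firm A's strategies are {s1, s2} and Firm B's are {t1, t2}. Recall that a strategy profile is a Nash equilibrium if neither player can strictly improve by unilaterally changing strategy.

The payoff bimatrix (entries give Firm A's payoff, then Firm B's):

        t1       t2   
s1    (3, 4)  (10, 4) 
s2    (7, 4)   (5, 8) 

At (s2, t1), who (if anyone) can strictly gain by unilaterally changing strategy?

Firm B

Firm A at (s2, t1) earns 7; deviating to s1 yields 3 — not better.
Firm B earns 4; deviating to t2 yields 8 — a strict improvement.
Only Firm B has a strictly profitable deviation.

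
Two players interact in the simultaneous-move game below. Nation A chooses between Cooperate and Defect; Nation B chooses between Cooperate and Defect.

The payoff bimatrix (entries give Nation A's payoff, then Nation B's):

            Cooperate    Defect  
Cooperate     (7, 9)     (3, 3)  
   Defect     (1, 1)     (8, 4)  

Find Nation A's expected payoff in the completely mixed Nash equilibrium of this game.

53/11

First find y, the probability Nation B plays Cooperate, from Nation A's indifference between Cooperate and Defect: 7y + 3(1−y) = y + 8(1−y), giving y = 5/11.
Since Nation A is indifferent in equilibrium, Nation A's expected payoff equals the payoff from either row against (5/11, 6/11). Using Cooperate: 7(5/11) + 3(6/11) = 53/11.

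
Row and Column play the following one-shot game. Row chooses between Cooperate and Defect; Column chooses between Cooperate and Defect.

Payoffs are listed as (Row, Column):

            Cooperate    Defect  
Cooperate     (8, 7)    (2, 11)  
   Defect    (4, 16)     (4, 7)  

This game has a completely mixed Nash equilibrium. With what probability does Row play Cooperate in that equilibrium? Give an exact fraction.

9/13

Let p be the probability that Row plays Cooperate. In a completely mixed equilibrium, Column must be indifferent between Cooperate and Defect.
Column's expected payoff from Cooperate is 7p + 16(1−p); from Defect it is 11p + 7(1−p).
Setting these equal: −9p + 16 = 4p + 7, so p = 9/13.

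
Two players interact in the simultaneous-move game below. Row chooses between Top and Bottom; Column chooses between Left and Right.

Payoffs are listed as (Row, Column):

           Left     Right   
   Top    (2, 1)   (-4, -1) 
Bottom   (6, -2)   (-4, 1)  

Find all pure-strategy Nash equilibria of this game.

(Top, Left): Row prefers Bottom (6 > 2) — not an equilibrium.
(Top, Right): Column prefers Left (1 > -1) — not an equilibrium.
(Bottom, Left): Column prefers Right (1 > -2) — not an equilibrium.
(Bottom, Right): Row gets -4 ≥ -4 from Top, and Column gets 1 ≥ -2 from Left — Nash equilibrium.

(Bottom, Right)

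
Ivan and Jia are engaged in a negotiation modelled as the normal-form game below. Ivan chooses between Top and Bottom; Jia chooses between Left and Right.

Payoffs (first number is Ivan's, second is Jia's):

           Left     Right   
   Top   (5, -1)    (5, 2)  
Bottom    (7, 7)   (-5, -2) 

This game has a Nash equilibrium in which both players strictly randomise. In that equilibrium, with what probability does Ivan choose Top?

3/4

Let r be the probability that Ivan plays Top. In a completely mixed equilibrium, Jia must be indifferent between Left and Right.
Jia's expected payoff from Left is −r + 7(1−r); from Right it is 2r − 2(1−r).
Setting these equal: −8r + 7 = 4r − 2, so r = 3/4.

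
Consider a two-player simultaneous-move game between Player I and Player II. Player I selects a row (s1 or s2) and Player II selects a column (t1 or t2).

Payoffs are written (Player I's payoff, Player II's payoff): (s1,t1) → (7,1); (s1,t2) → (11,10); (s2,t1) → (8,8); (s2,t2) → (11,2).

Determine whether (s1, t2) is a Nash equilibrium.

At (s1, t2), Player I earns 11; switching to s2 would give 11, so Player I has no profitable deviation.
Player II earns 10; switching to t1 would give 1, so Player II has no profitable deviation.
Neither player can gain by a unilateral deviation, so this profile is a Nash equilibrium.

Yes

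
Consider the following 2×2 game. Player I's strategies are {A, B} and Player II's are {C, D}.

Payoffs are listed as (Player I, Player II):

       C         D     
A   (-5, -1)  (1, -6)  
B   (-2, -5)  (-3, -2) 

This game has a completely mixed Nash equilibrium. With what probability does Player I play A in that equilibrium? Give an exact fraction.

Let r be the probability that Player I plays A. In a completely mixed equilibrium, Player II must be indifferent between C and D.
Player II's expected payoff from C is −r − 5(1−r); from D it is −6r − 2(1−r).
Setting these equal: 4r − 5 = −4r − 2, so r = 3/8.

3/8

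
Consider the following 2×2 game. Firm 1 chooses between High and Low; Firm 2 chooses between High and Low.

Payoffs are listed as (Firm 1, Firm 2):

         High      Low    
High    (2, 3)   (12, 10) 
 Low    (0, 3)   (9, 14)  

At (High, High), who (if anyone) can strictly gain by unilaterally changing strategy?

Firm 1 at (High, High) earns 2; deviating to Low yields 0 — not better.
Firm 2 earns 3; deviating to Low yields 10 — a strict improvement.
Only Firm 2 has a strictly profitable deviation.

Firm 2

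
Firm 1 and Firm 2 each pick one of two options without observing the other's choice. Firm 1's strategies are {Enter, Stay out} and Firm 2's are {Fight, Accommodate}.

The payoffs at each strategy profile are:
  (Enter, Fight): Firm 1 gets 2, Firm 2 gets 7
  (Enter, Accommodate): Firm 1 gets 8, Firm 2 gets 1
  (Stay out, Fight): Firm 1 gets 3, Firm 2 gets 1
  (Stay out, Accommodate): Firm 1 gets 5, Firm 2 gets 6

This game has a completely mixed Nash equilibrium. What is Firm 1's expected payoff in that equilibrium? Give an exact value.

First find y, the probability Firm 2 plays Fight, from Firm 1's indifference between Enter and Stay out: 2y + 8(1−y) = 3y + 5(1−y), giving y = 3/4.
Since Firm 1 is indifferent in equilibrium, Firm 1's expected payoff equals the payoff from either row against (3/4, 1/4). Using Enter: 2(3/4) + 8(1/4) = 7/2.

7/2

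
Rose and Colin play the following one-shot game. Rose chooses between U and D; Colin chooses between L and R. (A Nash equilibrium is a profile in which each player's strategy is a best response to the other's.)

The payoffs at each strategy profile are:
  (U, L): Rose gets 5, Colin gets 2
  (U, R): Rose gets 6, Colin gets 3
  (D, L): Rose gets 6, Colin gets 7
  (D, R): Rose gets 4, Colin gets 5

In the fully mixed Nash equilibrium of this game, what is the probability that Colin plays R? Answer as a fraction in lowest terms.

Let q be the probability that Colin plays L. In a completely mixed equilibrium, Rose must be indifferent between U and D.
Rose's expected payoff from U is 5q + 6(1−q); from D it is 6q + 4(1−q).
Setting these equal: −q + 6 = 2q + 4, so q = 2/3.
Therefore Colin plays R with probability 1 − 2/3 = 1/3.

1/3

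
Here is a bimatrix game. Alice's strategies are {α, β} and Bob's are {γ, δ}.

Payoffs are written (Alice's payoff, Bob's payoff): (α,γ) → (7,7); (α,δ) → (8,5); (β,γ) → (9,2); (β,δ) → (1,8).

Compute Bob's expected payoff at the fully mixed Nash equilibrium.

First find x, the probability Alice plays α, from Bob's indifference between γ and δ: 7x + 2(1−x) = 5x + 8(1−x), giving x = 3/4.
Since Bob is indifferent in equilibrium, Bob's expected payoff equals the payoff from either column against (3/4, 1/4). Using γ: 7(3/4) + 2(1/4) = 23/4.

23/4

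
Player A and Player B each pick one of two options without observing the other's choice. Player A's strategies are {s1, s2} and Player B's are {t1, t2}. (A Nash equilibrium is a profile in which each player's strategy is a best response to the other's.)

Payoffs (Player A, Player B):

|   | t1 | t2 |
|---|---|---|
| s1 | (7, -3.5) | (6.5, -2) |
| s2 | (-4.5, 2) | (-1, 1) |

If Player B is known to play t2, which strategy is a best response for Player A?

s1

Against t2, Player A earns 6.5 from s1 and -1 from s2.
So s1 is the best response.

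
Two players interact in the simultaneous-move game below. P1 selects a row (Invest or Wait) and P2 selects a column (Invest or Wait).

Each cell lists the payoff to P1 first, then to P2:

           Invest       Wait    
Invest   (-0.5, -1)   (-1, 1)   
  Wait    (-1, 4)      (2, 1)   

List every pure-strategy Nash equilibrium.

none

(Invest, Invest): P2 prefers Wait (1 > -1) — not an equilibrium.
(Invest, Wait): P1 prefers Wait (2 > -1) — not an equilibrium.
(Wait, Invest): P1 prefers Invest (-0.5 > -1) — not an equilibrium.
(Wait, Wait): P2 prefers Invest (4 > 1) — not an equilibrium.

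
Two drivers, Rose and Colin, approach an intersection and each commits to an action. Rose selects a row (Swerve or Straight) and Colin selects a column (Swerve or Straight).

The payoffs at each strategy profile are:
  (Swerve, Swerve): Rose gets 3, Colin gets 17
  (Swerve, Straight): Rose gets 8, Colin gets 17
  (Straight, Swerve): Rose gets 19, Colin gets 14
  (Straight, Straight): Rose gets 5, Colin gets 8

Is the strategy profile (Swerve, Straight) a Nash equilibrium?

At (Swerve, Straight), Rose earns 8; switching to Straight would give 5, so Rose has no profitable deviation.
Colin earns 17; switching to Swerve would give 17, so Colin has no profitable deviation.
Neither player can gain by a unilateral deviation, so this profile is a Nash equilibrium.

Yes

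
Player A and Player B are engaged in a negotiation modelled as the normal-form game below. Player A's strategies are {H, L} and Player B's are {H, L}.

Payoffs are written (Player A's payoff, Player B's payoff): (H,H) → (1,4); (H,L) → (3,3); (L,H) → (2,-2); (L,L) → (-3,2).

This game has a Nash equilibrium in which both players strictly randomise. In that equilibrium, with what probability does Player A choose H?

Let p be the probability that Player A plays H. In a completely mixed equilibrium, Player B must be indifferent between H and L.
Player B's expected payoff from H is 4p − 2(1−p); from L it is 3p + 2(1−p).
Setting these equal: 6p − 2 = p + 2, so p = 4/5.

4/5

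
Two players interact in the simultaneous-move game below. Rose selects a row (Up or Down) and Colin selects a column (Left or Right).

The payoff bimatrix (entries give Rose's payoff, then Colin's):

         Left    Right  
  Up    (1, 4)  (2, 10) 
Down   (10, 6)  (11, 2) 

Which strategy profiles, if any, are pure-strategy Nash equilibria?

(Down, Left)

(Up, Left): Rose prefers Down (10 > 1); Colin prefers Right (10 > 4) — not an equilibrium.
(Up, Right): Rose prefers Down (11 > 2) — not an equilibrium.
(Down, Left): Rose gets 10 ≥ 1 from Up, and Colin gets 6 ≥ 2 from Right — Nash equilibrium.
(Down, Right): Colin prefers Left (6 > 2) — not an equilibrium.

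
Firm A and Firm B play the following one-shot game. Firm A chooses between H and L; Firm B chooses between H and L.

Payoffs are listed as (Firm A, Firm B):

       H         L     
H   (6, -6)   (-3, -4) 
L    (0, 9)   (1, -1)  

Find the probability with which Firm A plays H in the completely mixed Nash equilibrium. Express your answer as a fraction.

5/6

Let p be the probability that Firm A plays H. In a completely mixed equilibrium, Firm B must be indifferent between H and L.
Firm B's expected payoff from H is −6p + 9(1−p); from L it is −4p − (1−p).
Setting these equal: −15p + 9 = −3p − 1, so p = 5/6.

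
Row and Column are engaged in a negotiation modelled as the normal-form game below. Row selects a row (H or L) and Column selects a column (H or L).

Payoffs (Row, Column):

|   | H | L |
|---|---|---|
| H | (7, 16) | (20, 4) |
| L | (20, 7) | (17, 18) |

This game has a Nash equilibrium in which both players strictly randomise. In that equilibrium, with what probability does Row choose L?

12/23

Let p be the probability that Row plays H. In a completely mixed equilibrium, Column must be indifferent between H and L.
Column's expected payoff from H is 16p + 7(1−p); from L it is 4p + 18(1−p).
Setting these equal: 9p + 7 = −14p + 18, so p = 11/23.
Therefore Row plays L with probability 1 − 11/23 = 12/23.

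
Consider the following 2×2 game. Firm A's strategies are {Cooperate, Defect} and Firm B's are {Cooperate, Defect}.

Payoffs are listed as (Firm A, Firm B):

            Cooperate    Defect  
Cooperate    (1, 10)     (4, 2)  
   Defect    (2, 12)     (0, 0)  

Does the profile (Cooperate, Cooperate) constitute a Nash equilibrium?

At (Cooperate, Cooperate), Firm A earns 1; switching to Defect would give 2, so Firm A would deviate.
Firm B earns 10; switching to Defect would give 2, so Firm B has no profitable deviation.
Since at least one player can profitably deviate, this is not a Nash equilibrium.

No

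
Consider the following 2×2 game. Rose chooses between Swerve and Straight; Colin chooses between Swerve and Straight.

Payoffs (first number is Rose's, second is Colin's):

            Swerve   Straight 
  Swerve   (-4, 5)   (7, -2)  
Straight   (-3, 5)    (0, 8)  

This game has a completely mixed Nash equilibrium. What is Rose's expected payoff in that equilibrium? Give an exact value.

First find y, the probability Colin plays Swerve, from Rose's indifference between Swerve and Straight: −4y + 7(1−y) = −3y, giving y = 7/8.
Since Rose is indifferent in equilibrium, Rose's expected payoff equals the payoff from either row against (7/8, 1/8). Using Swerve: −4(7/8) + 7(1/8) = -21/8.

-21/8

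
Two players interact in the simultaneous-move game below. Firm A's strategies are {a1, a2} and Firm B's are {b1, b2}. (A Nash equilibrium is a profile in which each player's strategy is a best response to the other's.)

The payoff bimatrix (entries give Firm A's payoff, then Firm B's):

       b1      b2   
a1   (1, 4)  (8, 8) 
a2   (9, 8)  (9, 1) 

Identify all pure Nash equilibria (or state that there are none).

(a2, b1)

(a1, b1): Firm A prefers a2 (9 > 1); Firm B prefers b2 (8 > 4) — not an equilibrium.
(a1, b2): Firm A prefers a2 (9 > 8) — not an equilibrium.
(a2, b1): Firm A gets 9 ≥ 1 from a1, and Firm B gets 8 ≥ 1 from b2 — Nash equilibrium.
(a2, b2): Firm B prefers b1 (8 > 1) — not an equilibrium.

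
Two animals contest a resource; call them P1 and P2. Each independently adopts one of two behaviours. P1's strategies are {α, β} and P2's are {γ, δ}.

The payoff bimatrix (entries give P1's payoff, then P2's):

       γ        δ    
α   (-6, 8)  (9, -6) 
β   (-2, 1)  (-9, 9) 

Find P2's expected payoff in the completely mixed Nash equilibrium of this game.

39/11

First find x, the probability P1 plays α, from P2's indifference between γ and δ: 8x + (1−x) = −6x + 9(1−x), giving x = 4/11.
Since P2 is indifferent in equilibrium, P2's expected payoff equals the payoff from either column against (4/11, 7/11). Using γ: 8(4/11) + (7/11) = 39/11.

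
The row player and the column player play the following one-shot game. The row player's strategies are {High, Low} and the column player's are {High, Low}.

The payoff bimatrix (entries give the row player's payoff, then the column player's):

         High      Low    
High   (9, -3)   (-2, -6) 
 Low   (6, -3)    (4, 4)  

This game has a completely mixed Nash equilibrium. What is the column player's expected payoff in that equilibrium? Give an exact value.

First find x, the probability the row player plays High, from the column player's indifference between High and Low: −3x − 3(1−x) = −6x + 4(1−x), giving x = 7/10.
Since the column player is indifferent in equilibrium, the column player's expected payoff equals the payoff from either column against (7/10, 3/10). Using High: −3(7/10) − 3(3/10) = -3.

-3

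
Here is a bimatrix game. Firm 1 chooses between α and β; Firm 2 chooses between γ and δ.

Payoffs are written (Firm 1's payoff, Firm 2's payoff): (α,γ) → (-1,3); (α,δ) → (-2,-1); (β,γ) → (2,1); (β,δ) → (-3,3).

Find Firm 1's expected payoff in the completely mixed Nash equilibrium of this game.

-7/4

First find y, the probability Firm 2 plays γ, from Firm 1's indifference between α and β: −y − 2(1−y) = 2y − 3(1−y), giving y = 1/4.
Since Firm 1 is indifferent in equilibrium, Firm 1's expected payoff equals the payoff from either row against (1/4, 3/4). Using α: −(1/4) − 2(3/4) = -7/4.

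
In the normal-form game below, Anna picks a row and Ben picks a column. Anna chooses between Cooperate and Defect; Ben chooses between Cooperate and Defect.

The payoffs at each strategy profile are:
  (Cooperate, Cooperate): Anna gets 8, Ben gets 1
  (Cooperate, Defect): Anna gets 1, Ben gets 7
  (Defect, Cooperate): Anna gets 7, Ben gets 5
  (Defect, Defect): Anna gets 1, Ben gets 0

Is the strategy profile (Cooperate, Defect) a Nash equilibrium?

At (Cooperate, Defect), Anna earns 1; switching to Defect would give 1, so Anna has no profitable deviation.
Ben earns 7; switching to Cooperate would give 1, so Ben has no profitable deviation.
Neither player can gain by a unilateral deviation, so this profile is a Nash equilibrium.

Yes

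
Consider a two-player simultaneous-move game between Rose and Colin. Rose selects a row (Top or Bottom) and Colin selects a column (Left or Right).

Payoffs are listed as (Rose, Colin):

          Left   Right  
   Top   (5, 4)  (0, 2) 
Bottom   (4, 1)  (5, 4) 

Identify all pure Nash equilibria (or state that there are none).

(Top, Left) and (Bottom, Right)

(Top, Left): Rose gets 5 ≥ 4 from Bottom, and Colin gets 4 ≥ 2 from Right — Nash equilibrium.
(Top, Right): Rose prefers Bottom (5 > 0); Colin prefers Left (4 > 2) — not an equilibrium.
(Bottom, Left): Rose prefers Top (5 > 4); Colin prefers Right (4 > 1) — not an equilibrium.
(Bottom, Right): Rose gets 5 ≥ 0 from Top, and Colin gets 4 ≥ 1 from Left — Nash equilibrium.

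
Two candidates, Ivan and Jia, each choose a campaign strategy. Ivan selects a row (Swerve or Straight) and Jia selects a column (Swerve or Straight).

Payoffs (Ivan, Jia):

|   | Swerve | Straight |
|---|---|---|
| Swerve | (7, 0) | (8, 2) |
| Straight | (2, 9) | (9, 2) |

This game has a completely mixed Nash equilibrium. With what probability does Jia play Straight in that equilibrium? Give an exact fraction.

5/6

Let c be the probability that Jia plays Swerve. In a completely mixed equilibrium, Ivan must be indifferent between Swerve and Straight.
Ivan's expected payoff from Swerve is 7c + 8(1−c); from Straight it is 2c + 9(1−c).
Setting these equal: −c + 8 = −7c + 9, so c = 1/6.
Therefore Jia plays Straight with probability 1 − 1/6 = 5/6.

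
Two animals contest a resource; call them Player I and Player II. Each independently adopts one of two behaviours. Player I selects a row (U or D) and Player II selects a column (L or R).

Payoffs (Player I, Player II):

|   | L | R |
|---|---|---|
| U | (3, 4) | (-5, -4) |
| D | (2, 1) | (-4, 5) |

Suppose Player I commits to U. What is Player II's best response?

Against U, Player II earns 4 from L and -4 from R.
So L is the best response.

L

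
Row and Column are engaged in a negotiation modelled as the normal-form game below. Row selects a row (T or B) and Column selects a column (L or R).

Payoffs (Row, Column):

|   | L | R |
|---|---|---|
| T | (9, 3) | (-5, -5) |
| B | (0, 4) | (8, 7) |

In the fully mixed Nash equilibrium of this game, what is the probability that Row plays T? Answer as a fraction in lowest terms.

Let x be the probability that Row plays T. In a completely mixed equilibrium, Column must be indifferent between L and R.
Column's expected payoff from L is 3x + 4(1−x); from R it is −5x + 7(1−x).
Setting these equal: −x + 4 = −12x + 7, so x = 3/11.

3/11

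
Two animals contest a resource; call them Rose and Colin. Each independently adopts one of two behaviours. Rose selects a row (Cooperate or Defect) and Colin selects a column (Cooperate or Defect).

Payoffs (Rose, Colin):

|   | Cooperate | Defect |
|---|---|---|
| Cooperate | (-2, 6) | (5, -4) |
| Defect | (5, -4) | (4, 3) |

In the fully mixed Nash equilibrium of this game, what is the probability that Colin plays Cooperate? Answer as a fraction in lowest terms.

Let q be the probability that Colin plays Cooperate. In a completely mixed equilibrium, Rose must be indifferent between Cooperate and Defect.
Rose's expected payoff from Cooperate is −2q + 5(1−q); from Defect it is 5q + 4(1−q).
Setting these equal: −7q + 5 = q + 4, so q = 1/8.

1/8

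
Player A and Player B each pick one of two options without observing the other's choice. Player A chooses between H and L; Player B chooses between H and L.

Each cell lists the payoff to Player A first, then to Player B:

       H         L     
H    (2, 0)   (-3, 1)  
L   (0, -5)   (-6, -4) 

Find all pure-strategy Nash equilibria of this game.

(H, L)

(H, H): Player B prefers L (1 > 0) — not an equilibrium.
(H, L): Player A gets -3 ≥ -6 from L, and Player B gets 1 ≥ 0 from H — Nash equilibrium.
(L, H): Player A prefers H (2 > 0); Player B prefers L (-4 > -5) — not an equilibrium.
(L, L): Player A prefers H (-3 > -6) — not an equilibrium.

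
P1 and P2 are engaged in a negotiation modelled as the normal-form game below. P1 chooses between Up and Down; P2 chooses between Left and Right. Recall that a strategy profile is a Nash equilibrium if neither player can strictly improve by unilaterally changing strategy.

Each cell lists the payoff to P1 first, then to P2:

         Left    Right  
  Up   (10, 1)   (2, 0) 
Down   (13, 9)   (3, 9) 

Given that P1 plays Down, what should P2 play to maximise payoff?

Against Down, P2 earns 9 from Left and 9 from Right.
So either strategy is a best response.

either — both Left and Right are best responses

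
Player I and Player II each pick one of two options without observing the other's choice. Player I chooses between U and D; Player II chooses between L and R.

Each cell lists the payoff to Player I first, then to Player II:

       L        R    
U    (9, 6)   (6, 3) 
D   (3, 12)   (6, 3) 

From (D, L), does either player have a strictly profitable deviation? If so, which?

Player I

Player I at (D, L) earns 3; deviating to U yields 9 — a strict improvement.
Player II earns 12; deviating to R yields 3 — not better.
Only Player I has a strictly profitable deviation.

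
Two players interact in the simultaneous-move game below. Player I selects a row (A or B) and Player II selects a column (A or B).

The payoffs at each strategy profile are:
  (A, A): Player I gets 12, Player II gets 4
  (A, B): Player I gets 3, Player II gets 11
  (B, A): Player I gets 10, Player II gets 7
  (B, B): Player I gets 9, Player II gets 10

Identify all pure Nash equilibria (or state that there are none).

(A, A): Player II prefers B (11 > 4) — not an equilibrium.
(A, B): Player I prefers B (9 > 3) — not an equilibrium.
(B, A): Player I prefers A (12 > 10); Player II prefers B (10 > 7) — not an equilibrium.
(B, B): Player I gets 9 ≥ 3 from A, and Player II gets 10 ≥ 7 from A — Nash equilibrium.

(B, B)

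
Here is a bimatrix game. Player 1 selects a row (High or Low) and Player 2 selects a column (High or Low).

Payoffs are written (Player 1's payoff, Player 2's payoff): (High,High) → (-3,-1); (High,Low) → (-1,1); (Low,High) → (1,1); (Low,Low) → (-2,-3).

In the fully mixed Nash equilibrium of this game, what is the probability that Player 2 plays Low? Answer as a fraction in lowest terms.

4/5

Let c be the probability that Player 2 plays High. In a completely mixed equilibrium, Player 1 must be indifferent between High and Low.
Player 1's expected payoff from High is −3c − (1−c); from Low it is c − 2(1−c).
Setting these equal: −2c − 1 = 3c − 2, so c = 1/5.
Therefore Player 2 plays Low with probability 1 − 1/5 = 4/5.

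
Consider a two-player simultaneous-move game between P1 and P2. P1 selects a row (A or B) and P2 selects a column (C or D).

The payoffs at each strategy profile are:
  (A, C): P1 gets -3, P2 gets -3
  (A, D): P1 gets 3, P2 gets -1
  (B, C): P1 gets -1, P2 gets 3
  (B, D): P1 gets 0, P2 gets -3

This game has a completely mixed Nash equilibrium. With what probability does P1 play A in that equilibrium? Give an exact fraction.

3/4

Let p be the probability that P1 plays A. In a completely mixed equilibrium, P2 must be indifferent between C and D.
P2's expected payoff from C is −3p + 3(1−p); from D it is −p − 3(1−p).
Setting these equal: −6p + 3 = 2p − 3, so p = 3/4.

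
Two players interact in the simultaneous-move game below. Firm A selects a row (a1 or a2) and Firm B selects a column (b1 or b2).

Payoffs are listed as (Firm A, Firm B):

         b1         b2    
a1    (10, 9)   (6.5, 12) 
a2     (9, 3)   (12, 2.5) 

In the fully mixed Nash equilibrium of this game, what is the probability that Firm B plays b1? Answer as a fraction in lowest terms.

Let q be the probability that Firm B plays b1. In a completely mixed equilibrium, Firm A must be indifferent between a1 and a2.
Firm A's expected payoff from a1 is 10q + 6.5(1−q); from a2 it is 9q + 12(1−q).
Setting these equal: 3.5q + 6.5 = −3q + 12, so q = 11/13.

11/13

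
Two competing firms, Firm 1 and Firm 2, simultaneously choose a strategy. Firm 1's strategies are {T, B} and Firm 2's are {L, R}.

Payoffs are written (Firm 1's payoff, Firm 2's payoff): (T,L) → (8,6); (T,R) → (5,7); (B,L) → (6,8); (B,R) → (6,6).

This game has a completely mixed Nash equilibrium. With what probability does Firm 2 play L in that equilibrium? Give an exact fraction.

1/3

Let c be the probability that Firm 2 plays L. In a completely mixed equilibrium, Firm 1 must be indifferent between T and B.
Firm 1's expected payoff from T is 8c + 5(1−c); from B it is 6c + 6(1−c).
Setting these equal: 3c + 5 = 6, so c = 1/3.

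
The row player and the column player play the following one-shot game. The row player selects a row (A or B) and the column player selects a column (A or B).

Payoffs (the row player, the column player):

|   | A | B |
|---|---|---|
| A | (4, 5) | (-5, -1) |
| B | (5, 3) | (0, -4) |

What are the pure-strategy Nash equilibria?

(B, A)

(A, A): the row player prefers B (5 > 4) — not an equilibrium.
(A, B): the row player prefers B (0 > -5); the column player prefers A (5 > -1) — not an equilibrium.
(B, A): the row player gets 5 ≥ 4 from A, and the column player gets 3 ≥ -4 from B — Nash equilibrium.
(B, B): the column player prefers A (3 > -4) — not an equilibrium.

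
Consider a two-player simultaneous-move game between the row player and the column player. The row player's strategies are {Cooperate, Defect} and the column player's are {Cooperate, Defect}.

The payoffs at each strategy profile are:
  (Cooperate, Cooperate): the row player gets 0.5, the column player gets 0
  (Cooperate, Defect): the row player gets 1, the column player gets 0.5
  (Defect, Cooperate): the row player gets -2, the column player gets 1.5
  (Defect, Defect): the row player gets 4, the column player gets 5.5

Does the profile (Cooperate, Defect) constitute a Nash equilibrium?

At (Cooperate, Defect), the row player earns 1; switching to Defect would give 4, so the row player would deviate.
The column player earns 0.5; switching to Cooperate would give 0, so the column player has no profitable deviation.
Since at least one player can profitably deviate, this is not a Nash equilibrium.

No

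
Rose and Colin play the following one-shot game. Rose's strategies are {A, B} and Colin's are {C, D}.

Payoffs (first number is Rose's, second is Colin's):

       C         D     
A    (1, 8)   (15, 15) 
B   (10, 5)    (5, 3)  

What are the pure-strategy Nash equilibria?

(A, D) and (B, C)

(A, C): Rose prefers B (10 > 1); Colin prefers D (15 > 8) — not an equilibrium.
(A, D): Rose gets 15 ≥ 5 from B, and Colin gets 15 ≥ 8 from C — Nash equilibrium.
(B, C): Rose gets 10 ≥ 1 from A, and Colin gets 5 ≥ 3 from D — Nash equilibrium.
(B, D): Rose prefers A (15 > 5); Colin prefers C (5 > 3) — not an equilibrium.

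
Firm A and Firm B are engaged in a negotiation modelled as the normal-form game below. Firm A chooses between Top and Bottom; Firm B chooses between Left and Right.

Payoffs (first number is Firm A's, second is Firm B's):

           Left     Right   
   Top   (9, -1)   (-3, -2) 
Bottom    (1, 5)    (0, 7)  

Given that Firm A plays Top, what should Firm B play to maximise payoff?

Left

Against Top, Firm B earns -1 from Left and -2 from Right.
So Left is the best response.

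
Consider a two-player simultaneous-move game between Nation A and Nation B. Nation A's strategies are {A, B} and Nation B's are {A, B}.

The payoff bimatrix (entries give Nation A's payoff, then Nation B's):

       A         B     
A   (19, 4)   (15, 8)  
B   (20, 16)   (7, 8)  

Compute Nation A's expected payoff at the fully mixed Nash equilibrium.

167/9

First find y, the probability Nation B plays A, from Nation A's indifference between A and B: 19y + 15(1−y) = 20y + 7(1−y), giving y = 8/9.
Since Nation A is indifferent in equilibrium, Nation A's expected payoff equals the payoff from either row against (8/9, 1/9). Using A: 19(8/9) + 15(1/9) = 167/9.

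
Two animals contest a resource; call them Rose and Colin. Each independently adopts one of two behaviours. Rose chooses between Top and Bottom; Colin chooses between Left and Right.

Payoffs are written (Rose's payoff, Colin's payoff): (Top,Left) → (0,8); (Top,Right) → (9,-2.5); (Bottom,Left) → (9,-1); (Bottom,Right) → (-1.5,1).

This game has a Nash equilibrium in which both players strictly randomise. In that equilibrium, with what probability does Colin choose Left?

Let c be the probability that Colin plays Left. In a completely mixed equilibrium, Rose must be indifferent between Top and Bottom.
Rose's expected payoff from Top is 9(1−c); from Bottom it is 9c − 1.5(1−c).
Setting these equal: −9c + 9 = 10.5c − 1.5, so c = 7/13.

7/13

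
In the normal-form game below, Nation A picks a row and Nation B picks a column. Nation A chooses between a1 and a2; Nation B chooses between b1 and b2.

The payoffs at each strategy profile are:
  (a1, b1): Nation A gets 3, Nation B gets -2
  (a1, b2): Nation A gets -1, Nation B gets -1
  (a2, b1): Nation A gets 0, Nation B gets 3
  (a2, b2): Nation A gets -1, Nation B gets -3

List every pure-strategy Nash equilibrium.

(a1, b1): Nation B prefers b2 (-1 > -2) — not an equilibrium.
(a1, b2): Nation A gets -1 ≥ -1 from a2, and Nation B gets -1 ≥ -2 from b1 — Nash equilibrium.
(a2, b1): Nation A prefers a1 (3 > 0) — not an equilibrium.
(a2, b2): Nation B prefers b1 (3 > -3) — not an equilibrium.

(a1, b2)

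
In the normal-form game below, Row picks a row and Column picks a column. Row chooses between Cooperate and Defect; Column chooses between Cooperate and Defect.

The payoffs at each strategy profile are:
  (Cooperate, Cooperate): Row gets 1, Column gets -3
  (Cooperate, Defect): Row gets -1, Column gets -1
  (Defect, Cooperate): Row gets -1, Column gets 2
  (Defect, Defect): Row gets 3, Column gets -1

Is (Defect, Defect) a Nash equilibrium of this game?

No

At (Defect, Defect), Row earns 3; switching to Cooperate would give -1, so Row has no profitable deviation.
Column earns -1; switching to Cooperate would give 2, so Column would deviate.
Since at least one player can profitably deviate, this is not a Nash equilibrium.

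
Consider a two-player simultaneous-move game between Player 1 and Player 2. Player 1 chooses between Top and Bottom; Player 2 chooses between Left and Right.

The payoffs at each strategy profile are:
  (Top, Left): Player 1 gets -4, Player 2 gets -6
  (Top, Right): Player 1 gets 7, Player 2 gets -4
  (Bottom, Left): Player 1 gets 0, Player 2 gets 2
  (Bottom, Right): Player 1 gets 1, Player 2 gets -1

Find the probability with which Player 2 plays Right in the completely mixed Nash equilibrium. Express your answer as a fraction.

2/5

Let y be the probability that Player 2 plays Left. In a completely mixed equilibrium, Player 1 must be indifferent between Top and Bottom.
Player 1's expected payoff from Top is −4y + 7(1−y); from Bottom it is (1−y).
Setting these equal: −11y + 7 = −y + 1, so y = 3/5.
Therefore Player 2 plays Right with probability 1 − 3/5 = 2/5.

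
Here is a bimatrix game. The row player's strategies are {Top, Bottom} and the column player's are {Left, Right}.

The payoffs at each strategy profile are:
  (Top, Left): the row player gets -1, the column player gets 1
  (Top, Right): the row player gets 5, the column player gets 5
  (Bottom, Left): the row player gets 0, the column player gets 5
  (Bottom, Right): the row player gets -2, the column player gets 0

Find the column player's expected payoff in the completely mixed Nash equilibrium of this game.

First find x, the probability the row player plays Top, from the column player's indifference between Left and Right: x + 5(1−x) = 5x, giving x = 5/9.
Since the column player is indifferent in equilibrium, the column player's expected payoff equals the payoff from either column against (5/9, 4/9). Using Left: (5/9) + 5(4/9) = 25/9.

25/9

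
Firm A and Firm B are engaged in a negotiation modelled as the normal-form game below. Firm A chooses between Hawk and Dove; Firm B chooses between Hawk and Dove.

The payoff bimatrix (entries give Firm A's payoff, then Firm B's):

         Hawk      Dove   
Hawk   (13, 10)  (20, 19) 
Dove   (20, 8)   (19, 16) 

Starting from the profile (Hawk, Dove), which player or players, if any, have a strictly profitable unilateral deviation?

Firm A at (Hawk, Dove) earns 20; deviating to Dove yields 19 — not better.
Firm B earns 19; deviating to Hawk yields 10 — not better.
Neither player can strictly improve; the profile is a Nash equilibrium.

Neither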